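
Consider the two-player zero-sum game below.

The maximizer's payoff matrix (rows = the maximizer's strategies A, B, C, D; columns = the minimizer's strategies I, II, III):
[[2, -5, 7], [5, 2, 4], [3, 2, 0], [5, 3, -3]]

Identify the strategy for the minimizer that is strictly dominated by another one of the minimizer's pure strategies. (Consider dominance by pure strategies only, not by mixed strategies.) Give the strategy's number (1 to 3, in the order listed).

The minimizer prefers columns that give the maximizer less. Compare I with II: -5 < 2, 2 < 5, 2 < 3, 3 < 5.
So II strictly dominates I for the minimizer; I is strictly dominated.

1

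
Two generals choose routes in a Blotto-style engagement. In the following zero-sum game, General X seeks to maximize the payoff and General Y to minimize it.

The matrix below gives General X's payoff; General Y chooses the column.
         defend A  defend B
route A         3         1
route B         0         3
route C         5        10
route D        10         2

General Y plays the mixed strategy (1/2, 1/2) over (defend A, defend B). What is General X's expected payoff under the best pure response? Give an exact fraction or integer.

route A: (3)·(1/2) + (1)·(1/2) = 2.
route B: (0)·(1/2) + (3)·(1/2) = 3/2.
route C: (5)·(1/2) + (10)·(1/2) = 15/2.
route D: (10)·(1/2) + (2)·(1/2) = 6.
The best pure response is route C with expected payoff 15/2.

15/2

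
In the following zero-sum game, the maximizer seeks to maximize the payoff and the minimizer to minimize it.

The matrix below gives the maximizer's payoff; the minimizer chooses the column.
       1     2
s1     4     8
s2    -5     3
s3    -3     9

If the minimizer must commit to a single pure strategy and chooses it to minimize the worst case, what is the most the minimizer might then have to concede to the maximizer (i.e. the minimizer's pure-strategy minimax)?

4

The worst case (largest entry) in each column is 1: 4, 2: 9.
The best (smallest) of these is 4.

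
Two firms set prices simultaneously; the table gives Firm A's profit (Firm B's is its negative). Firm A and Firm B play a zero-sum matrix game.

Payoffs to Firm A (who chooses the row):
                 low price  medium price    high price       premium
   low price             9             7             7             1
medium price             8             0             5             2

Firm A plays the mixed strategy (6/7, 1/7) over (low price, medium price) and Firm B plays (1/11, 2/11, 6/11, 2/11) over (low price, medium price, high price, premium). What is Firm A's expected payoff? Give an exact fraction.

444/77

Against (1/11, 2/11, 6/11, 2/11), each row's expected payoff is low price: 67/11; medium price: 42/11.
Taking the (6/7, 1/7)-weighted average: (6/7)·(67/11) + (1/7)·(42/11) = 444/77.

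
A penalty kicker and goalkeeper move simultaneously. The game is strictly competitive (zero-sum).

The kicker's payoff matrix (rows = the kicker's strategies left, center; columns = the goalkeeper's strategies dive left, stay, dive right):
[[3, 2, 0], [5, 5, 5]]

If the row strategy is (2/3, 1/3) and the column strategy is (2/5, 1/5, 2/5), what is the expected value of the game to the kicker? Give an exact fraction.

Against (2/5, 1/5, 2/5), each row's expected payoff is left: 8/5; center: 5.
Taking the (2/3, 1/3)-weighted average: (2/3)·(8/5) + (1/3)·(5) = 41/15.

41/15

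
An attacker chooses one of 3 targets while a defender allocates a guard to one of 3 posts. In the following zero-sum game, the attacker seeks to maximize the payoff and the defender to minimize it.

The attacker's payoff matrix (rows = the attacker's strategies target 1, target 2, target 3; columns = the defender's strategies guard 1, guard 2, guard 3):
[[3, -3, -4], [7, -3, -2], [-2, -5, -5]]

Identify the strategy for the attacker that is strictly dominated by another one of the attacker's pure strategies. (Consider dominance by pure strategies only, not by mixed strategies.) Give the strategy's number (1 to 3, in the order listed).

Compare target 3 with target 1: 3 > -2, -3 > -5, -4 > -5.
So target 1 strictly dominates target 3 for the attacker; target 3 is strictly dominated.

3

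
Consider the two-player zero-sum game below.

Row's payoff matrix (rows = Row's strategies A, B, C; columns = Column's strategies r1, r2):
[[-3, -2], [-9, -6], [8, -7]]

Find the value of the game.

-37/16

Row B is strictly dominated by row A, so Row never plays it.
The remaining 2×2 game on (A, C) × (r1, r2) has no saddle point. Let Row play A with probability p; indifference gives −3p + 8(1−p) = −2p − 7(1−p), so p = 15/16.
Similarly Column's optimal q on r1 is 5/16, and the value is -3·(5/16) + (-2)·(11/16) = -37/16.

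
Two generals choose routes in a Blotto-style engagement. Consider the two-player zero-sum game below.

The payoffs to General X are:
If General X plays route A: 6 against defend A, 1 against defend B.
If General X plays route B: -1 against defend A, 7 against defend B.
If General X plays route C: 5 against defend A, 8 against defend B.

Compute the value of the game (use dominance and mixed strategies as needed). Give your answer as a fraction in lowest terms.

Row route B is strictly dominated by row route C, so General X never plays it.
The remaining 2×2 game on (route A, route C) × (defend A, defend B) has no saddle point. Let General X play route A with probability p; indifference gives 6p + 5(1−p) = p + 8(1−p), so p = 3/8.
Similarly General Y's optimal q on defend A is 7/8, and the value is 6·(7/8) + (1)·(1/8) = 43/8.

43/8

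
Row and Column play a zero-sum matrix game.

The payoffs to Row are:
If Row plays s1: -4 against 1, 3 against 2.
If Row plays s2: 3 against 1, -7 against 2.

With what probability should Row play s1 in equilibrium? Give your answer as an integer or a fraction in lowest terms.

10/17

Row minima are -4 and -7, so Row's maximin is -4; column maxima are 3 and 3, so Column's minimax is 3. These differ, so the equilibrium is in mixed strategies.
Let Row play s1 with probability p. Column is indifferent when −4p + 3(1−p) = 3p − 7(1−p), giving p = 10/17.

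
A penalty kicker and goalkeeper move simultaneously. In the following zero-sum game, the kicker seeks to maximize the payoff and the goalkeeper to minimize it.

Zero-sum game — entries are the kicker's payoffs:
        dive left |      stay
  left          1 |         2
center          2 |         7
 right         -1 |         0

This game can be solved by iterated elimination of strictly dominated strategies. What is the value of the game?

Column stay is strictly dominated by dive left for the goalkeeper (1<2, 2<7, -1<0); eliminate stay.
Row left is strictly dominated by row center (2>1); eliminate left.
Row right is strictly dominated by row center (2>-1); eliminate right.
Only (center, dive left) remains, with payoff 2.

2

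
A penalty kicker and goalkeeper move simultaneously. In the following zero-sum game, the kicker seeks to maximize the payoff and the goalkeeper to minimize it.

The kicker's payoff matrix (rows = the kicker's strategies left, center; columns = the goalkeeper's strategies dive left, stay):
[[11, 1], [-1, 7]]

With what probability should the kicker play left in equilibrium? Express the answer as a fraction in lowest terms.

4/9

Row minima are 1 and -1, so the kicker's maximin is 1; column maxima are 11 and 7, so the goalkeeper's minimax is 7. These differ, so the equilibrium is in mixed strategies.
Let the kicker play left with probability p. The goalkeeper is indifferent when 11p − (1−p) = p + 7(1−p), giving p = 4/9.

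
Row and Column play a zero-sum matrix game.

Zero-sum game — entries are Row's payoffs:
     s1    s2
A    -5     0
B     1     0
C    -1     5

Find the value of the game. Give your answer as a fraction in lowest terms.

Row A is strictly dominated by row C, so Row never plays it.
The remaining 2×2 game on (B, C) × (s1, s2) has no saddle point. Let Row play B with probability p; indifference gives p − (1−p) = 5(1−p), so p = 6/7.
Similarly Column's optimal q on s1 is 5/7, and the value is 1·(5/7) + (0)·(2/7) = 5/7.

5/7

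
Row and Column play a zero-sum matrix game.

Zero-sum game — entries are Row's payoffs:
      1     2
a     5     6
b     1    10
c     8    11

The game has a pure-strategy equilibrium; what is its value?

Row minima: 5, 1, 8 → Row's maximin is 8.
Column maxima: 8, 11 → Column's minimax is 8.
They coincide at (c, 1), so the value is 8.

8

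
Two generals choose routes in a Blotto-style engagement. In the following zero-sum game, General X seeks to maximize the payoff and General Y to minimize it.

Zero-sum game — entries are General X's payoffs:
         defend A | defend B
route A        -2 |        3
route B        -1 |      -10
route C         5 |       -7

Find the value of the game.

1/17

Row route B is strictly dominated by row route C, so General X never plays it.
The remaining 2×2 game on (route A, route C) × (defend A, defend B) has no saddle point. Let General X play route A with probability p; indifference gives −2p + 5(1−p) = 3p − 7(1−p), so p = 12/17.
Similarly General Y's optimal q on defend A is 10/17, and the value is -2·(10/17) + (3)·(7/17) = 1/17.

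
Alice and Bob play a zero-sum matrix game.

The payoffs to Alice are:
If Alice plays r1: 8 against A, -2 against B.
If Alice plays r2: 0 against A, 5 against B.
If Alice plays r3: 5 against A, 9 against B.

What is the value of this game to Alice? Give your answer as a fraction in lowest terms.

Row r2 is strictly dominated by row r3, so Alice never plays it.
The remaining 2×2 game on (r1, r3) × (A, B) has no saddle point. Let Alice play r1 with probability p; indifference gives 8p + 5(1−p) = −2p + 9(1−p), so p = 2/7.
Similarly Bob's optimal q on A is 11/14, and the value is 8·(11/14) + (-2)·(3/14) = 41/7.

41/7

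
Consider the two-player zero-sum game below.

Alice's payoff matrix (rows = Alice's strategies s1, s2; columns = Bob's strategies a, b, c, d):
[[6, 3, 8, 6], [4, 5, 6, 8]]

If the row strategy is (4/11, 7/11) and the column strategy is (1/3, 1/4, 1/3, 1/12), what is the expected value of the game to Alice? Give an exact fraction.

Against (1/3, 1/4, 1/3, 1/12), each row's expected payoff is s1: 71/12; s2: 21/4.
Taking the (4/11, 7/11)-weighted average: (4/11)·(71/12) + (7/11)·(21/4) = 725/132.

725/132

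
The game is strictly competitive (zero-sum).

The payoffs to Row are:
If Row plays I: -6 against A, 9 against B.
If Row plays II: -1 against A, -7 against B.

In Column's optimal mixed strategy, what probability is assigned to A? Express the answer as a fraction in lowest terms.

16/21

Row minima are -6 and -7, so Row's maximin is -6; column maxima are -1 and 9, so Column's minimax is -1. These differ, so the equilibrium is in mixed strategies.
Let Column play A with probability q. Row is indifferent when −6q + 9(1−q) = −q − 7(1−q), giving q = 16/21.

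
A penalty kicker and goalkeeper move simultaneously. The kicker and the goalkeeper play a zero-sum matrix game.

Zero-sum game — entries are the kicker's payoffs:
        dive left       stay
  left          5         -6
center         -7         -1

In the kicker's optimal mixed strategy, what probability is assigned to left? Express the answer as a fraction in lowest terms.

6/17

Row minima are -6 and -7, so the kicker's maximin is -6; column maxima are 5 and -1, so the goalkeeper's minimax is -1. These differ, so the equilibrium is in mixed strategies.
Let the kicker play left with probability p. The goalkeeper is indifferent when 5p − 7(1−p) = −6p − (1−p), giving p = 6/17.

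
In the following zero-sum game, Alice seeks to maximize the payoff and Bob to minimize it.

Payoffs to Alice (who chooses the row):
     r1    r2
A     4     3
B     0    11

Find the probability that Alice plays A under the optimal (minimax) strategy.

Row minima are 3 and 0, so Alice's maximin is 3; column maxima are 4 and 11, so Bob's minimax is 4. These differ, so the equilibrium is in mixed strategies.
Let Alice play A with probability p. Bob is indifferent when 4p = 3p + 11(1−p), giving p = 11/12.

11/12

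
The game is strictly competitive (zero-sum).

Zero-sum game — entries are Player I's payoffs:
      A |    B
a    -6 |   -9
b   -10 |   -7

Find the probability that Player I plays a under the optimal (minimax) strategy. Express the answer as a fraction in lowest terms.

Row minima are -9 and -10, so Player I's maximin is -9; column maxima are -6 and -7, so Player II's minimax is -7. These differ, so the equilibrium is in mixed strategies.
Let Player I play a with probability p. Player II is indifferent when −6p − 10(1−p) = −9p − 7(1−p), giving p = 1/2.

1/2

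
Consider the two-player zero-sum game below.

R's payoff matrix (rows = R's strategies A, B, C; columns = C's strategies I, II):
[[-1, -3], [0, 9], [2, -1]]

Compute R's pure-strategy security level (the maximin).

0

The worst-case payoff for each row is A: -3, B: 0, C: -1.
The best of these is 0.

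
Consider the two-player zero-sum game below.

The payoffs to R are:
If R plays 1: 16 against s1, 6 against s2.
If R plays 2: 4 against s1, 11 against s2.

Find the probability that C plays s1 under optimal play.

Row minima are 6 and 4, so R's maximin is 6; column maxima are 16 and 11, so C's minimax is 11. These differ, so the equilibrium is in mixed strategies.
Let C play s1 with probability q. R is indifferent when 16q + 6(1−q) = 4q + 11(1−q), giving q = 5/17.

5/17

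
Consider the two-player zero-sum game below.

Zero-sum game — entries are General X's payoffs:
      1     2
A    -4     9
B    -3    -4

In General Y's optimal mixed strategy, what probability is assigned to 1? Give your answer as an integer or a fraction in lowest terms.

Row minima are -4 and -4, so General X's maximin is -4; column maxima are -3 and 9, so General Y's minimax is -3. These differ, so the equilibrium is in mixed strategies.
Let General Y play 1 with probability q. General X is indifferent when −4q + 9(1−q) = −3q − 4(1−q), giving q = 13/14.

13/14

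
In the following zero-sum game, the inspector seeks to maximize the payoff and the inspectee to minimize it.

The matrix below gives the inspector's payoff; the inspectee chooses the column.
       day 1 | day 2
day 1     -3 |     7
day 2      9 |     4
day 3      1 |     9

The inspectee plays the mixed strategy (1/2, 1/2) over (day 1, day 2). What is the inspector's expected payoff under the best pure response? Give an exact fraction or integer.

day 1: (-3)·(1/2) + (7)·(1/2) = 2.
day 2: (9)·(1/2) + (4)·(1/2) = 13/2.
day 3: (1)·(1/2) + (9)·(1/2) = 5.
The best pure response is day 2 with expected payoff 13/2.

13/2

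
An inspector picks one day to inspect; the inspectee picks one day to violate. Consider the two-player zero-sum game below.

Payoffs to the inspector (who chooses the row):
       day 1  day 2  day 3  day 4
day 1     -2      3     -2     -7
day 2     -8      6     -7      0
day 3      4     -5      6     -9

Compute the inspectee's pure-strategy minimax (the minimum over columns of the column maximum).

The worst case (largest entry) in each column is day 1: 4, day 2: 6, day 3: 6, day 4: 0.
The best (smallest) of these is 0.

0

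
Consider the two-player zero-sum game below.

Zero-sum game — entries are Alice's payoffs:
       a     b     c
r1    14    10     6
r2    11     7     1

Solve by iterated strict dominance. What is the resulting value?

6

Column a is strictly dominated by b for Bob (10<14, 7<11); eliminate a.
Row r2 is strictly dominated by row r1 (10>7, 6>1); eliminate r2.
Column b is strictly dominated by c for Bob (6<10); eliminate b.
Only (r1, c) remains, with payoff 6.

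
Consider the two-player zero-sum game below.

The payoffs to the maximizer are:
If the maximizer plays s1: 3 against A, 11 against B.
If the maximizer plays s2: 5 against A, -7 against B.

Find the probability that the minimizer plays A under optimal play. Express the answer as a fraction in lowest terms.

Row minima are 3 and -7, so the maximizer's maximin is 3; column maxima are 5 and 11, so the minimizer's minimax is 5. These differ, so the equilibrium is in mixed strategies.
Let the minimizer play A with probability q. The maximizer is indifferent when 3q + 11(1−q) = 5q − 7(1−q), giving q = 9/10.

9/10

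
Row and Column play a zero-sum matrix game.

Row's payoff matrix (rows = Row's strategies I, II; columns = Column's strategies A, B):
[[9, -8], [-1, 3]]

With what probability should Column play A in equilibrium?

Row minima are -8 and -1, so Row's maximin is -1; column maxima are 9 and 3, so Column's minimax is 3. These differ, so the equilibrium is in mixed strategies.
Let Column play A with probability q. Row is indifferent when 9q − 8(1−q) = −q + 3(1−q), giving q = 11/21.

11/21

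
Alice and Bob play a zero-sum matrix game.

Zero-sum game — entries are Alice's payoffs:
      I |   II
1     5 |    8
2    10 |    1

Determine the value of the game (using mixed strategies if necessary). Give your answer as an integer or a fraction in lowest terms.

25/4

Row minima are 5 and 1, so Alice's maximin is 5; column maxima are 10 and 8, so Bob's minimax is 8. These differ, so the equilibrium is in mixed strategies.
Let Alice play 1 with probability p. Bob is indifferent when 5p + 10(1−p) = 8p + (1−p), giving p = 3/4.
Let Bob play I with probability q. Alice is indifferent when 5q + 8(1−q) = 10q + (1−q), giving q = 7/12.
The value is 5·(7/12) + (8)·(5/12) = 25/4.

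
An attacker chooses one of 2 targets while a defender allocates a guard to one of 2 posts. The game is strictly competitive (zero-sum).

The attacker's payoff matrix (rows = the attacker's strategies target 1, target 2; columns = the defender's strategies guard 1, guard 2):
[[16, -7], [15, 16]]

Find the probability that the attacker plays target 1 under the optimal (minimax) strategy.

1/24

Row minima are -7 and 15, so the attacker's maximin is 15; column maxima are 16 and 16, so the defender's minimax is 16. These differ, so the equilibrium is in mixed strategies.
Let the attacker play target 1 with probability p. The defender is indifferent when 16p + 15(1−p) = −7p + 16(1−p), giving p = 1/24.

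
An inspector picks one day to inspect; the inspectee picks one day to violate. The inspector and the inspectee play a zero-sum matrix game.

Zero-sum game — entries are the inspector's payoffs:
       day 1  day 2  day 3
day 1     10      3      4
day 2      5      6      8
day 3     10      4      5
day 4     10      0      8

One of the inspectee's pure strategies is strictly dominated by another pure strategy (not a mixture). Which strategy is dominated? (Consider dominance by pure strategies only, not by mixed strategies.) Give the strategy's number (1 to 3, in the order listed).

The inspectee prefers columns that give the inspector less. Compare day 3 with day 2: 3 < 4, 6 < 8, 4 < 5, 0 < 8.
So day 2 strictly dominates day 3 for the inspectee; day 3 is strictly dominated.

3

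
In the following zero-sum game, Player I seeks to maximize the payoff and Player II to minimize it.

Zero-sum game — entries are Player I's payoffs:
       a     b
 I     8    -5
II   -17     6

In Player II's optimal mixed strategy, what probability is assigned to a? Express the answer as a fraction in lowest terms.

Row minima are -5 and -17, so Player I's maximin is -5; column maxima are 8 and 6, so Player II's minimax is 6. These differ, so the equilibrium is in mixed strategies.
Let Player II play a with probability q. Player I is indifferent when 8q − 5(1−q) = −17q + 6(1−q), giving q = 11/36.

11/36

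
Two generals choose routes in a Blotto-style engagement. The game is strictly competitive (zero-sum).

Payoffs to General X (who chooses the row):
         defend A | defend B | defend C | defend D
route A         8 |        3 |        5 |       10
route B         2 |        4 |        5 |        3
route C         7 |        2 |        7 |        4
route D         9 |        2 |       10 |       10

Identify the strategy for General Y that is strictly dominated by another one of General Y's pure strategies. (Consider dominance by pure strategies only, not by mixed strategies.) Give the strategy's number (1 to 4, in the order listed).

General Y prefers columns that give General X less. Compare defend C with defend B: 3 < 5, 4 < 5, 2 < 7, 2 < 10.
So defend B strictly dominates defend C for General Y; defend C is strictly dominated.

3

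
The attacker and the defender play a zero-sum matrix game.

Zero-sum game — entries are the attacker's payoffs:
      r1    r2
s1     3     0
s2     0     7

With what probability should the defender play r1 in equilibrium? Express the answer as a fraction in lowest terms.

7/10

Row minima are 0 and 0, so the attacker's maximin is 0; column maxima are 3 and 7, so the defender's minimax is 3. These differ, so the equilibrium is in mixed strategies.
Let the defender play r1 with probability q. The attacker is indifferent when 3q = 7(1−q), giving q = 7/10.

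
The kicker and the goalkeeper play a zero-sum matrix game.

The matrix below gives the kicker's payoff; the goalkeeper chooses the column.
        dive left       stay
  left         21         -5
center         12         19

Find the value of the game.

Row minima are -5 and 12, so the kicker's maximin is 12; column maxima are 21 and 19, so the goalkeeper's minimax is 19. These differ, so the equilibrium is in mixed strategies.
Let the kicker play left with probability p. The goalkeeper is indifferent when 21p + 12(1−p) = −5p + 19(1−p), giving p = 7/33.
Let the goalkeeper play dive left with probability q. The kicker is indifferent when 21q − 5(1−q) = 12q + 19(1−q), giving q = 8/11.
The value is 21·(8/11) + (-5)·(3/11) = 153/11.

153/11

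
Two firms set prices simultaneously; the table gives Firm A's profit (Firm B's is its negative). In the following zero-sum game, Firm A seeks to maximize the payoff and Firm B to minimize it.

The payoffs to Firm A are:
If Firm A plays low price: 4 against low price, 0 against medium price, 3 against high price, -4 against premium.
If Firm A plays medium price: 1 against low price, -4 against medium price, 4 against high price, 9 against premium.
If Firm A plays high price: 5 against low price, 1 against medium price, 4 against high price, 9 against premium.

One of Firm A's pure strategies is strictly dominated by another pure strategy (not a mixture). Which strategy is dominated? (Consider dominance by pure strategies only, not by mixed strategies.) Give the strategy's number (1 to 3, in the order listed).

Compare low price with high price: 5 > 4, 1 > 0, 4 > 3, 9 > -4.
So high price strictly dominates low price for Firm A; low price is strictly dominated.

1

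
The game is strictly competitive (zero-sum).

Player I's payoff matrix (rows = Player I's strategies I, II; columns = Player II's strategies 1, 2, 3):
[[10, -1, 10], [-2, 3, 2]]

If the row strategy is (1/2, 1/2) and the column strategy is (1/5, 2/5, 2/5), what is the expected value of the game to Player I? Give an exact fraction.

Against (1/5, 2/5, 2/5), each row's expected payoff is I: 28/5; II: 8/5.
Taking the (1/2, 1/2)-weighted average: (1/2)·(28/5) + (1/2)·(8/5) = 18/5.

18/5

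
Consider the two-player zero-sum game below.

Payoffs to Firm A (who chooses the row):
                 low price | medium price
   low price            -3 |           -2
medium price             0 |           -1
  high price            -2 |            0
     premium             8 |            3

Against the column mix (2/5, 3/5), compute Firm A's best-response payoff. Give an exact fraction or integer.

5

low price: (-3)·(2/5) + (-2)·(3/5) = -12/5.
medium price: (0)·(2/5) + (-1)·(3/5) = -3/5.
high price: (-2)·(2/5) + (0)·(3/5) = -4/5.
premium: (8)·(2/5) + (3)·(3/5) = 5.
The best pure response is premium with expected payoff 5.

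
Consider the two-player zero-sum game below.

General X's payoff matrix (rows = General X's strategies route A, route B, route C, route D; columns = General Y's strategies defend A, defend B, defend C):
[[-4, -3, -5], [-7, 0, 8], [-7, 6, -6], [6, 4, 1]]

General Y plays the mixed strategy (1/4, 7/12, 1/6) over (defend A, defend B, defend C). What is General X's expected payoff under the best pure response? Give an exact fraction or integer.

route A: (-4)·(1/4) + (-3)·(7/12) + (-5)·(1/6) = -43/12.
route B: (-7)·(1/4) + (0)·(7/12) + (8)·(1/6) = -5/12.
route C: (-7)·(1/4) + (6)·(7/12) + (-6)·(1/6) = 3/4.
route D: (6)·(1/4) + (4)·(7/12) + (1)·(1/6) = 4.
The best pure response is route D with expected payoff 4.

4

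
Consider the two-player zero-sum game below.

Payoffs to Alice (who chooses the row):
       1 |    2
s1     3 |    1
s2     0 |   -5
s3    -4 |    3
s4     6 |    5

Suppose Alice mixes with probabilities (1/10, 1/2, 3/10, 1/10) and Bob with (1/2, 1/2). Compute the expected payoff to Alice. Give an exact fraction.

Against (1/2, 1/2), each row's expected payoff is s1: 2; s2: -5/2; s3: -1/2; s4: 11/2.
Taking the (1/10, 1/2, 3/10, 1/10)-weighted average: (1/10)·(2) + (1/2)·(-5/2) + (3/10)·(-1/2) + (1/10)·(11/2) = -13/20.

-13/20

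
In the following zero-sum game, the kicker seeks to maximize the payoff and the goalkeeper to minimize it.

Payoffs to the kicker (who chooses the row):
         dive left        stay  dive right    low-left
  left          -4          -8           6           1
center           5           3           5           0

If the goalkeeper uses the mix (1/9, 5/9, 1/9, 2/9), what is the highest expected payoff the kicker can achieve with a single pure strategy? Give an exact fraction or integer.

left: (-4)·(1/9) + (-8)·(5/9) + (6)·(1/9) + (1)·(2/9) = -4.
center: (5)·(1/9) + (3)·(5/9) + (5)·(1/9) + (0)·(2/9) = 25/9.
The best pure response is center with expected payoff 25/9.

25/9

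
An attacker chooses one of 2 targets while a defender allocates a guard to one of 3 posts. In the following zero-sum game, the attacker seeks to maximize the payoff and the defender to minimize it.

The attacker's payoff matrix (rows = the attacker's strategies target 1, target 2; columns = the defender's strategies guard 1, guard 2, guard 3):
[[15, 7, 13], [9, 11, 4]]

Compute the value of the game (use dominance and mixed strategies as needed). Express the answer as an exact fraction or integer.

Column guard 1 is strictly dominated by guard 3 for the defender (it gives the attacker more in every row).
The remaining 2×2 game on (target 1, target 2) × (guard 2, guard 3) has no saddle point. Let the attacker play target 1 with probability p; indifference gives 7p + 11(1−p) = 13p + 4(1−p), so p = 7/13.
Similarly the defender's optimal q on guard 2 is 9/13, and the value is 7·(9/13) + (13)·(4/13) = 115/13.

115/13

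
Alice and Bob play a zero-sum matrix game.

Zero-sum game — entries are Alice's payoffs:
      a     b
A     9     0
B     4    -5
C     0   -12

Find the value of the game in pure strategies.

Row minima: 0, -5, -12 → Alice's maximin is 0.
Column maxima: 9, 0 → Bob's minimax is 0.
They coincide at (A, b), so the value is 0.

0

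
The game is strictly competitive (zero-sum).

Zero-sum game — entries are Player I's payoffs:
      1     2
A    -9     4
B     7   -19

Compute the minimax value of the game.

-11/3

Row minima are -9 and -19, so Player I's maximin is -9; column maxima are 7 and 4, so Player II's minimax is 4. These differ, so the equilibrium is in mixed strategies.
Let Player I play A with probability p. Player II is indifferent when −9p + 7(1−p) = 4p − 19(1−p), giving p = 2/3.
Let Player II play 1 with probability q. Player I is indifferent when −9q + 4(1−q) = 7q − 19(1−q), giving q = 23/39.
The value is -9·(23/39) + (4)·(16/39) = -11/3.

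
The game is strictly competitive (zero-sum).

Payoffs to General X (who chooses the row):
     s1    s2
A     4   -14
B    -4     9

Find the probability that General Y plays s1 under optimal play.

Row minima are -14 and -4, so General X's maximin is -4; column maxima are 4 and 9, so General Y's minimax is 4. These differ, so the equilibrium is in mixed strategies.
Let General Y play s1 with probability q. General X is indifferent when 4q − 14(1−q) = −4q + 9(1−q), giving q = 23/31.

23/31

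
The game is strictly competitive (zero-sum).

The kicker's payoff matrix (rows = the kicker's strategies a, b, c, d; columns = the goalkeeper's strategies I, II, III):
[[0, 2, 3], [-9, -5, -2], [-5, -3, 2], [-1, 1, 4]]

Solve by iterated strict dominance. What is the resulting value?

0

Row b is strictly dominated by row a (0>-9, 2>-5, 3>-2); eliminate b.
Column II is strictly dominated by I for the goalkeeper (0<2, -5<-3, -1<1); eliminate II.
Row c is strictly dominated by row a (0>-5, 3>2); eliminate c.
Column III is strictly dominated by I for the goalkeeper (0<3, -1<4); eliminate III.
Row d is strictly dominated by row a (0>-1); eliminate d.
Only (a, I) remains, with payoff 0.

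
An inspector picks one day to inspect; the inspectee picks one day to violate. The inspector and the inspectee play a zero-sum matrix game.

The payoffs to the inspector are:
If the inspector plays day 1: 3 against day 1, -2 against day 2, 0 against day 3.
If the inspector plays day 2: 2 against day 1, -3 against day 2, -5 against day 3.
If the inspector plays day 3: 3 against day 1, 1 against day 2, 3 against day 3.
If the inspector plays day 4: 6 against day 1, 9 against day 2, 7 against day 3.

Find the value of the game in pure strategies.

6

Row minima: -2, -5, 1, 6 → the inspector's maximin is 6.
Column maxima: 6, 9, 7 → the inspectee's minimax is 6.
They coincide at (day 4, day 1), so the value is 6.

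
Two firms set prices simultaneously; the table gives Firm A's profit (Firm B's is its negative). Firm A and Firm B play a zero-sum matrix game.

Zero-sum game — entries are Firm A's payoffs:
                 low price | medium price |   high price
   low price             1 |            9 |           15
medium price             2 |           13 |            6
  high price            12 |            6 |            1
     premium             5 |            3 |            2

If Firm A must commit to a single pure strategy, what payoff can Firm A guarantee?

2

The worst-case payoff for each row is low price: 1, medium price: 2, high price: 1, premium: 2.
The best of these is 2.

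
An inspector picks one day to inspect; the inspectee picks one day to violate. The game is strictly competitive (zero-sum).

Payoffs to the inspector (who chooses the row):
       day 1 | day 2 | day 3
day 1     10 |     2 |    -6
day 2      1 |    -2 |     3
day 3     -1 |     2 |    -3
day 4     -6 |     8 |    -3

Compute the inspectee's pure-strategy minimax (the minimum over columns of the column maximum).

3

The worst case (largest entry) in each column is day 1: 10, day 2: 8, day 3: 3.
The best (smallest) of these is 3.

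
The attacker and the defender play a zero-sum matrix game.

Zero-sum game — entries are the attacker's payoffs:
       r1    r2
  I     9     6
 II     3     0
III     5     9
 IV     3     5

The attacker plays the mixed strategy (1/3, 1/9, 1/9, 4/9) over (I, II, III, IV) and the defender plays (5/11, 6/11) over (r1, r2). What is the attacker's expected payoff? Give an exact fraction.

47/9

Against (5/11, 6/11), each row's expected payoff is I: 81/11; II: 15/11; III: 79/11; IV: 45/11.
Taking the (1/3, 1/9, 1/9, 4/9)-weighted average: (1/3)·(81/11) + (1/9)·(15/11) + (1/9)·(79/11) + (4/9)·(45/11) = 47/9.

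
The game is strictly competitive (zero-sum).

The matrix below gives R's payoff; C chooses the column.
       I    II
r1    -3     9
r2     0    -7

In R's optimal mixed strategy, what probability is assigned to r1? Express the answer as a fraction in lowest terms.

7/19

Row minima are -3 and -7, so R's maximin is -3; column maxima are 0 and 9, so C's minimax is 0. These differ, so the equilibrium is in mixed strategies.
Let R play r1 with probability p. C is indifferent when −3p = 9p − 7(1−p), giving p = 7/19.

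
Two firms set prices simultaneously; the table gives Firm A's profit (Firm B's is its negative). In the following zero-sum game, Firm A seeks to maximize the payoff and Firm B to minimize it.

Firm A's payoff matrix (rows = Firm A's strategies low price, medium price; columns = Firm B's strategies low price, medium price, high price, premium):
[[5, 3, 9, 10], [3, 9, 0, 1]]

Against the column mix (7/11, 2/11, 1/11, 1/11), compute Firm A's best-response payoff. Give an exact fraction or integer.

60/11

low price: (5)·(7/11) + (3)·(2/11) + (9)·(1/11) + (10)·(1/11) = 60/11.
medium price: (3)·(7/11) + (9)·(2/11) + (0)·(1/11) + (1)·(1/11) = 40/11.
The best pure response is low price with expected payoff 60/11.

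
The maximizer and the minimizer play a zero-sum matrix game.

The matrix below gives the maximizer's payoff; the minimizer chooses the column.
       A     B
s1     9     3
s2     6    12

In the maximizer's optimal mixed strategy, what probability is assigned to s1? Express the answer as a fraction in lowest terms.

Row minima are 3 and 6, so the maximizer's maximin is 6; column maxima are 9 and 12, so the minimizer's minimax is 9. These differ, so the equilibrium is in mixed strategies.
Let the maximizer play s1 with probability p. The minimizer is indifferent when 9p + 6(1−p) = 3p + 12(1−p), giving p = 1/2.

1/2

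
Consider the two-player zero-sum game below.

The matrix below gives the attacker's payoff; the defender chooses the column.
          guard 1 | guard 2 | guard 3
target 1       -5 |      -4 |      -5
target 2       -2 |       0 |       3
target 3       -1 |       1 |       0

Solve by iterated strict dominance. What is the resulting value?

-1

Column guard 2 is strictly dominated by guard 1 for the defender (-5<-4, -2<0, -1<1); eliminate guard 2.
Row target 1 is strictly dominated by row target 2 (-2>-5, 3>-5); eliminate target 1.
Column guard 3 is strictly dominated by guard 1 for the defender (-2<3, -1<0); eliminate guard 3.
Row target 2 is strictly dominated by row target 3 (-1>-2); eliminate target 2.
Only (target 3, guard 1) remains, with payoff -1.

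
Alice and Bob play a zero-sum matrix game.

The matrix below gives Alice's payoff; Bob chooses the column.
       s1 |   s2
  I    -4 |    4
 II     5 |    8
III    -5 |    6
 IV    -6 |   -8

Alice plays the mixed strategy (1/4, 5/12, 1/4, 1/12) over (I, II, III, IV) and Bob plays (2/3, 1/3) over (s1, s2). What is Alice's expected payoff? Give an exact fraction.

Against (2/3, 1/3), each row's expected payoff is I: -4/3; II: 6; III: -4/3; IV: -20/3.
Taking the (1/4, 5/12, 1/4, 1/12)-weighted average: (1/4)·(-4/3) + (5/12)·(6) + (1/4)·(-4/3) + (1/12)·(-20/3) = 23/18.

23/18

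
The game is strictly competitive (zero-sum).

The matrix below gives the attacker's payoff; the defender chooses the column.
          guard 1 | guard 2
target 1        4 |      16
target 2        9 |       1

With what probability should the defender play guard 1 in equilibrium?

Row minima are 4 and 1, so the attacker's maximin is 4; column maxima are 9 and 16, so the defender's minimax is 9. These differ, so the equilibrium is in mixed strategies.
Let the defender play guard 1 with probability q. The attacker is indifferent when 4q + 16(1−q) = 9q + (1−q), giving q = 3/4.

3/4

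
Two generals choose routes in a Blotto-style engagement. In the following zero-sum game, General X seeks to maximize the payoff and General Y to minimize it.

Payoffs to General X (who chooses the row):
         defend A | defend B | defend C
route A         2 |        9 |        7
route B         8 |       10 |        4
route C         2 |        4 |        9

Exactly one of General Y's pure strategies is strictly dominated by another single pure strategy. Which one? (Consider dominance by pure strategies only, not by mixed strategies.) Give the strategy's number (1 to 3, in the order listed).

2

General Y prefers columns that give General X less. Compare defend B with defend A: 2 < 9, 8 < 10, 2 < 4.
So defend A strictly dominates defend B for General Y; defend B is strictly dominated.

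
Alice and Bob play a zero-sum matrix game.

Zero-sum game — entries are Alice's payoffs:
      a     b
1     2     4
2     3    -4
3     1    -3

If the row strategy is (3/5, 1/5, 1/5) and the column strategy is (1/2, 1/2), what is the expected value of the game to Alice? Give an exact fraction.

Against (1/2, 1/2), each row's expected payoff is 1: 3; 2: -1/2; 3: -1.
Taking the (3/5, 1/5, 1/5)-weighted average: (3/5)·(3) + (1/5)·(-1/2) + (1/5)·(-1) = 3/2.

3/2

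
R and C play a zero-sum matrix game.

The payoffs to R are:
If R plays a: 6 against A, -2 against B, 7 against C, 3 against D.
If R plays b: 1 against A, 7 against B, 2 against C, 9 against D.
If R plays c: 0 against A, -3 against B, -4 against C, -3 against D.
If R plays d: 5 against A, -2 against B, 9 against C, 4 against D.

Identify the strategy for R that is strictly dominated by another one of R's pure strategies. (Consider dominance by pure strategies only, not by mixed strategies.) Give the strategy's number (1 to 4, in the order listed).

3

Compare c with a: 6 > 0, -2 > -3, 7 > -4, 3 > -3.
So a strictly dominates c for R; c is strictly dominated.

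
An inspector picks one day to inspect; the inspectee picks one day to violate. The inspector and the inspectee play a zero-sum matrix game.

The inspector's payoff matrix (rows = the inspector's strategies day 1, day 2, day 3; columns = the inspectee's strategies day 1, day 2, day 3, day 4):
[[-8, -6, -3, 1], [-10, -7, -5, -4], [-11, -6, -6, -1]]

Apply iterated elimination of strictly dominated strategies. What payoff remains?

-8

Row day 2 is strictly dominated by row day 1 (-8>-10, -6>-7, -3>-5, 1>-4); eliminate day 2.
Column day 2 is strictly dominated by day 1 for the inspectee (-8<-6, -11<-6); eliminate day 2.
Row day 3 is strictly dominated by row day 1 (-8>-11, -3>-6, 1>-1); eliminate day 3.
Column day 4 is strictly dominated by day 1 for the inspectee (-8<1); eliminate day 4.
Column day 3 is strictly dominated by day 1 for the inspectee (-8<-3); eliminate day 3.
Only (day 1, day 1) remains, with payoff -8.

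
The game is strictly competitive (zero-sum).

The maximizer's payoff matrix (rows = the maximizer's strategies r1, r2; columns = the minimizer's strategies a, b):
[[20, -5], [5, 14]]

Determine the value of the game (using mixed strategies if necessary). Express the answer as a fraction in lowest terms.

Row minima are -5 and 5, so the maximizer's maximin is 5; column maxima are 20 and 14, so the minimizer's minimax is 14. These differ, so the equilibrium is in mixed strategies.
Let the maximizer play r1 with probability p. The minimizer is indifferent when 20p + 5(1−p) = −5p + 14(1−p), giving p = 9/34.
Let the minimizer play a with probability q. The maximizer is indifferent when 20q − 5(1−q) = 5q + 14(1−q), giving q = 19/34.
The value is 20·(19/34) + (-5)·(15/34) = 305/34.

305/34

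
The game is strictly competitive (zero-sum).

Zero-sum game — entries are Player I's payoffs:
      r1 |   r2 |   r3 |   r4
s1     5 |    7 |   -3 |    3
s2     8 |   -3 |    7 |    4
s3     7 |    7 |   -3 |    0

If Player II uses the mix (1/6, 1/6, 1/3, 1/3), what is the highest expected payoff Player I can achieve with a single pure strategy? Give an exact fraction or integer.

9/2

s1: (5)·(1/6) + (7)·(1/6) + (-3)·(1/3) + (3)·(1/3) = 2.
s2: (8)·(1/6) + (-3)·(1/6) + (7)·(1/3) + (4)·(1/3) = 9/2.
s3: (7)·(1/6) + (7)·(1/6) + (-3)·(1/3) + (0)·(1/3) = 4/3.
The best pure response is s2 with expected payoff 9/2.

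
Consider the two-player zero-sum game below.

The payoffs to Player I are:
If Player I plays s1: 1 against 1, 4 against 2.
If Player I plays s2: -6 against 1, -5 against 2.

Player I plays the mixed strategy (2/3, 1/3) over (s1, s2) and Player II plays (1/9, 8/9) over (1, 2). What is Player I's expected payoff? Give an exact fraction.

Against (1/9, 8/9), each row's expected payoff is s1: 11/3; s2: -46/9.
Taking the (2/3, 1/3)-weighted average: (2/3)·(11/3) + (1/3)·(-46/9) = 20/27.

20/27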